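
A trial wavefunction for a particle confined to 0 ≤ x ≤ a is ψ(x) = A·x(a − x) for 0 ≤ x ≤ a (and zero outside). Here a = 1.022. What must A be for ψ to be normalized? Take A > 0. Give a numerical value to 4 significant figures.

The normalization condition is ∫|ψ|² dx = 1 from 0 to a.
Expanding the polynomial and integrating term by term, carrying out the integral gives A² · a^5/30.
Substituting a = 1.022 gives A² = 26.907, so A = 5.1872.

A ≈ 5.187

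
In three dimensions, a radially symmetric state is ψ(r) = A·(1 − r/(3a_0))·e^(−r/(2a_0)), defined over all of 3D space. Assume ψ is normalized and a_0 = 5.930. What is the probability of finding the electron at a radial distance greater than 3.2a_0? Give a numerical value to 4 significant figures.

P ≈ 0.6470

Integrate the radial probability density 4πr²|ψ|² over r > 3.2a_0.
Normalization gives A² = 1/(8·π·a_0^3/3).
Let u = r/a_0; then A², 4π and the length scale all cancel, so P = ∫_{3.2}^{∞} u^2·(1 - u/3)^2·e^(-u) du ÷ ∫_{0}^{∞} u^2·(1 - u/3)^2·e^(-u) du.
With ∫ u^2·(1 - u/3)^2·e^(-u) du = (-u^4 + 2·u^3 - 3·u^2 - 6·u - 6)·e^(-u)/9 + C, the region integral is 6614·e^(-16/5)/625 and the full one is 2/3.
The region integral divided by the full integral gives P = 0.64704.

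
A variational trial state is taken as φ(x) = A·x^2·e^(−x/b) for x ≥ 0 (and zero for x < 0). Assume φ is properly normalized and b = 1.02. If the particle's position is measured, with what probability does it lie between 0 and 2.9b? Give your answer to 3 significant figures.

P ≈ 0.687

The probability is P = ∫ |φ|² dx over [0, 2.9b].
Since A² = 1/(3·b^5/4), this is the region integral divided by the full normalization integral.
In terms of u = x/b (A² and the length scale cancel between numerator and denominator), P = [∫_{0}^{2.9} u^4·e^(-2·u) du] / [∫_{0}^{∞} u^4·e^(-2·u) du].
An antiderivative of u^4·e^(-2·u) is -(u^4/2 + u^3 + 3·u^2/2 + 3·u/2 + 3/4)·e^(-2·u); evaluating from 0 to 2.9 gives ≈ 0.51546, while the full integral is 3/4.
Taking the ratio, P = 0.6873.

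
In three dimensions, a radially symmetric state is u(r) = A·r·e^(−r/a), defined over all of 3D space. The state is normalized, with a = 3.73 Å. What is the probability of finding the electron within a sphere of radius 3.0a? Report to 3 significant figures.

P = ∫ |u|² 4πr² dr over r ≤ 3.0a.
Normalization gives A² = 1/(3·π·a^5).
Let t = r/a; then A², 4π and the length scale all cancel, so P = ∫_{0}^{3.0} t^4·e^(-2·t) dt ÷ ∫_{0}^{∞} t^4·e^(-2·t) dt.
An antiderivative of t^4·e^(-2·t) is -(t^4/2 + t^3 + 3·t^2/2 + 3·t/2 + 3/4)·e^(-2·t); evaluating from 0 to 3.0 gives 3/4 - 345·e^(-6)/4, while the full integral is 3/4.
This evaluates to P = 0.7149.

P ≈ 0.715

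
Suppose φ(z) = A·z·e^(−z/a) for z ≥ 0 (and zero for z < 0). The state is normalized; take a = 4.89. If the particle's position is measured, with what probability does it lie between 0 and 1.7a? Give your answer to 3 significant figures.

P = ∫_{0}^{1.7a} |φ(z)|² dz.
Since A² = 1/(a^3/4), this is the region integral divided by the full normalization integral.
Substituting u = z/a, A² and the length scale cancel in the ratio: P = ∫_{0}^{1.7} u^2·e^(-2·u) du / ∫_{0}^{∞} u^2·e^(-2·u) du.
Using ∫ u^2·e^(-2·u) du = -(2·u^2 + 2·u + 1)·e^(-2·u)/4, the numerator is 1/4 - 509·e^(-17/5)/200 and the denominator is 1/4.
This works out to P = 0.6603.

P ≈ 0.660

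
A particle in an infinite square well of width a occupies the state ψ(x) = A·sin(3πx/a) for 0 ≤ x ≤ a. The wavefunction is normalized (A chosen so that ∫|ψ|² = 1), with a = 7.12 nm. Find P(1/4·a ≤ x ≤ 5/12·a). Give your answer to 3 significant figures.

P ≈ 0.0606

P = ∫_{1/4·a}^{5/12·a} |ψ(x)|² dx.
Since A² = 1/(a/2), this is the region integral divided by the full normalization integral.
Let u = x/a; then A² and the length scale cancel, so P = ∫_{1/4}^{5/12} sin(3·π·u)^2 du ÷ ∫_{0}^{1} sin(3·π·u)^2 du.
With ∫ sin(3·π·u)^2 du = u/2 - sin(6·π·u)/(12·π) + C, the region integral is 1/12 - 1/(6·π) and the full one is 1/2.
Taking the ratio, P = (-2 + π)/(6·π).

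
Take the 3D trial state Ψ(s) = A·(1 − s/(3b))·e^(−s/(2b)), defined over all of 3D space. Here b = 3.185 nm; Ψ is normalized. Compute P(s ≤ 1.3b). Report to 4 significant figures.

Integrate the radial probability density 4πs²|Ψ|² over s ≤ 1.3b.
A² is fixed by ∫₀^∞ 4πs²|Ψ|² ds = 1, i.e. A² = (8·π·b^3/3)^(−1).
Substituting u = s/b, A², 4π and the length scale all cancel in the ratio: P = ∫_{0}^{1.3} u^2·(1 - u/3)^2·e^(-u) du / ∫_{0}^{∞} u^2·(1 - u/3)^2·e^(-u) du.
Using ∫ u^2·(1 - u/3)^2·e^(-u) du = (-u^4 + 2·u^3 - 3·u^2 - 6·u - 6)·e^(-u)/9, the numerator is ≈ 0.141828 and the denominator is 2/3.
The region integral divided by the full integral gives P = 0.21274.

P ≈ 0.2127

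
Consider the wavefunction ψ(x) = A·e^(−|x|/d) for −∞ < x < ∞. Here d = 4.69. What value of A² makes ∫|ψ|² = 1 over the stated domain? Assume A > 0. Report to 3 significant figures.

We need A² ∫|f|² dx = 1, taking the integral from −∞ to ∞.
With ψ = A·e^(−|x|/d), the integral evaluates to A²·[d].
So A² = (d)^(−1).
Substituting d = 4.69 gives A² = 0.2132, so A = 0.4618.

A^2 ≈ 0.213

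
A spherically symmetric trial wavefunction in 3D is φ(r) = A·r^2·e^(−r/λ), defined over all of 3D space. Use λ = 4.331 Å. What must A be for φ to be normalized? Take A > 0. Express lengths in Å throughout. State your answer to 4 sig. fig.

A ≈ 0.0007035 Å^(-7/2)

The normalization condition is ∫|φ|² 4πr² dr = 1 from 0 to ∞.
Using ∫₀^∞ rⁿ e^(−αr) dr = n!/αⁿ⁺¹, the integral (without the A² prefactor) comes out to 45·π·λ^7/2.
So A² = (45·π·λ^7/2)^(−1).
With λ = 4.331: A² = 4.9494E-7 and A = 0.00070352.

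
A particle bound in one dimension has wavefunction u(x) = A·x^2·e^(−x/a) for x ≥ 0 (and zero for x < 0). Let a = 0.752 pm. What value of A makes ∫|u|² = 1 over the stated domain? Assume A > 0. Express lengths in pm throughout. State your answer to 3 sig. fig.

A ≈ 2.35 pm^(-5/2)

Require ∫ |u|² dx = 1 over the whole domain.
The integral (without the A² prefactor) comes out to 3·a^5/4.
Plugging in a = 0.752 yields A = 2.355.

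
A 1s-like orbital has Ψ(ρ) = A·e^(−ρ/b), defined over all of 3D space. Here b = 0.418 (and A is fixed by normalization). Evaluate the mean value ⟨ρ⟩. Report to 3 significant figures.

The expectation value is the |Ψ|²-weighted average of ρ: ∫ ρ|Ψ|² 4πρ² dρ.
The ratio of the moment integral to the normalization integral gives ⟨ρ⟩ = 3·b/2.
With b = 0.418, ⟨ρ⟩ = 0.6270.

⟨ρ⟩ ≈ 0.627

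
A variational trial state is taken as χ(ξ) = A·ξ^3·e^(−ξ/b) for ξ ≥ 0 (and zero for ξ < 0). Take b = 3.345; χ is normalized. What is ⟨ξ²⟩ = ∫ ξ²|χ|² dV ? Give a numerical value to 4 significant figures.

The expectation value is the |χ|²-weighted average of ξ^2: ∫ ξ^2|χ|² dξ.
Recall ∫₀^∞ ξ^m e^(−ξ/β) dξ = m!·β^(m+1), since the A² factors cancel between numerator and denominator, ⟨ξ²⟩ = 14·b^2.
Putting b = 3.345 gives 156.65.

⟨ξ^2⟩ ≈ 156.6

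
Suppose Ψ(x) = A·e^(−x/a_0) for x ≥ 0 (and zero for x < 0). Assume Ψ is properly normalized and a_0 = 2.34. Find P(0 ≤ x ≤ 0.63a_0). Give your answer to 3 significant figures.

P = ∫_{0}^{0.63a_0} |Ψ(x)|² dx.
Since A² = 1/(a_0/2), this is the region integral divided by the full normalization integral.
Substituting u = x/a_0, A² and the length scale cancel in the ratio: P = ∫_{0}^{0.63} e^(-2·u) du / ∫_{0}^{∞} e^(-2·u) du.
Using ∫ e^(-2·u) du = -e^(-2·u)/2, the numerator is 1/2 - e^(-63/50)/2 and the denominator is 1/2.
The result is P = 0.7163.

P ≈ 0.716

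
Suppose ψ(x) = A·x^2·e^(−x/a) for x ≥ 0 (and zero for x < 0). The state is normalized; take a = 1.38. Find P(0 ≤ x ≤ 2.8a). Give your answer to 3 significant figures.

P ≈ 0.658

P = ∫_{0}^{2.8a} |ψ(x)|² dx.
With A² fixed by ∫|ψ|² = 1, i.e. A² = (3·a^5/4)^(−1), substitute and integrate.
Let u = x/a; then A² and the length scale cancel, so P = ∫_{0}^{2.8} u^4·e^(-2·u) du ÷ ∫_{0}^{∞} u^4·e^(-2·u) du.
An antiderivative of u^4·e^(-2·u) is -(u^4/2 + u^3 + 3·u^2/2 + 3·u/2 + 3/4)·e^(-2·u); evaluating from 0 to 2.8 gives ≈ 0.49339, while the full integral is 3/4.
Taking the ratio, P = 0.6578.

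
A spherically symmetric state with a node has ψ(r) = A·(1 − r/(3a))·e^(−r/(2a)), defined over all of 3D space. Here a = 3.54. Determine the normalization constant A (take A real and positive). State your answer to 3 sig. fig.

We need A² ∫|f|² 4πr² dr = 1, taking the integral from 0 to ∞.
In 3D with spherical symmetry the volume element is 4πr² dr.
Using ∫₀^∞ rⁿ e^(−αr) dr = n!/αⁿ⁺¹, with ψ = A·(1 − r/(3a))·e^(−r/(2a)), the integral evaluates to A²·[8·π·a^3/3].
Substituting a = 3.54 gives A² = 0.002691, so A = 0.05187.

A ≈ 0.0519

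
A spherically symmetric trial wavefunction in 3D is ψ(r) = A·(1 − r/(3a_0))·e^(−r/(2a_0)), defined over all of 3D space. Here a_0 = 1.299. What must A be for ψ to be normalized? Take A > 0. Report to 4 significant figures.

A ≈ 0.2334

Normalization requires ∫|ψ|² 4πr² dr = 1, integrated from 0 to ∞.
Carrying out the integral gives A² · 8·π·a_0^3/3.
Plugging in a_0 = 1.299 yields A = 0.23336.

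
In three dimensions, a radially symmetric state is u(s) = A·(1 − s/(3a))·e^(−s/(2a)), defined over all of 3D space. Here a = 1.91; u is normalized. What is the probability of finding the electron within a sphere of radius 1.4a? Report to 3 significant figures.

P ≈ 0.234

P = ∫ |u|² 4πs² ds over s ≤ 1.4a.
The full normalization integral is A²·[8·π·a^3/3] = 1, fixing A².
In terms of t = s/a (A², 4π and the length scale all cancel between numerator and denominator), P = [∫_{0}^{1.4} t^2·(1 - t/3)^2·e^(-t) dt] / [∫_{0}^{∞} t^2·(1 - t/3)^2·e^(-t) dt].
Using ∫ t^2·(1 - t/3)^2·e^(-t) dt = (-t^4 + 2·t^3 - 3·t^2 - 6·t - 6)·e^(-t)/9, the numerator is 2/3 - 1294·e^(-7/5)/625 and the denominator is 2/3.
Taking the ratio yields P = 0.2342.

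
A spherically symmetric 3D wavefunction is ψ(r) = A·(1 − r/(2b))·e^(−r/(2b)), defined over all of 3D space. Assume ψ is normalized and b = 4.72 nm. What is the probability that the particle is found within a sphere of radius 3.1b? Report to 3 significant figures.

P = ∫ |ψ|² 4πr² dr over r ≤ 3.1b.
The full normalization integral is A²·[8·π·b^3] = 1, fixing A².
In terms of u = r/b (A², 4π and the length scale all cancel between numerator and denominator), P = [∫_{0}^{3.1} u^2·(1 - u/2)^2·e^(-u) du] / [∫_{0}^{∞} u^2·(1 - u/2)^2·e^(-u) du].
Using ∫ u^2·(1 - u/2)^2·e^(-u) du = -(u^4/4 + u^2 + 2·u + 2)·e^(-u), the numerator is ≈ 0.15758 and the denominator is 2.
The region integral divided by the full integral gives P = 0.07879.

P ≈ 0.0788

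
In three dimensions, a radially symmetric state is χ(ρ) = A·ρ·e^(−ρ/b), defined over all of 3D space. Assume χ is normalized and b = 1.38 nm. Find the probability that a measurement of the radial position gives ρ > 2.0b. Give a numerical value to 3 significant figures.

P = ∫ |χ|² 4πρ² dρ over ρ > 2.0b.
A² is fixed by ∫₀^∞ 4πρ²|χ|² dρ = 1, i.e. A² = (3·π·b^5)^(−1).
Let u = ρ/b; then A², 4π and the length scale all cancel, so P = ∫_{2.0}^{∞} u^4·e^(-2·u) du ÷ ∫_{0}^{∞} u^4·e^(-2·u) du.
Using ∫ u^4·e^(-2·u) du = -(u^4/2 + u^3 + 3·u^2/2 + 3·u/2 + 3/4)·e^(-2·u), the numerator is 103·e^(-4)/4 and the denominator is 3/4.
Taking the ratio yields P = 0.6288.

P ≈ 0.629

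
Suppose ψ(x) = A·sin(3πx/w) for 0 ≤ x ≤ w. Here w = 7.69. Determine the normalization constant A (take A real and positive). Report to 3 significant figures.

Normalization requires ∫|ψ|² dx = 1, integrated from 0 to w.
Using sin²θ = (1 − cos 2θ)/2, with ψ = A·sin(3πx/w), the integral evaluates to A²·[w/2].
Setting this equal to 1 gives A² = 1/(w/2).
Substituting w = 7.69 gives A² = 0.2601, so A = 0.5100.

A ≈ 0.510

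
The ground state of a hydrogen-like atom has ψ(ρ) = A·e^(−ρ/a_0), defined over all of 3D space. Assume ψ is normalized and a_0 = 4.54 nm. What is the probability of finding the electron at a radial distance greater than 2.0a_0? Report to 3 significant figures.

With dV = 4πρ²dρ, the probability is ∫|ψ|² dV over ρ > 2.0a_0.
Normalization gives A² = 1/(π·a_0^3).
Substituting u = ρ/a_0, A², 4π and the length scale all cancel in the ratio: P = ∫_{2.0}^{∞} u^2·e^(-2·u) du / ∫_{0}^{∞} u^2·e^(-2·u) du.
Using ∫ u^2·e^(-2·u) du = -(2·u^2 + 2·u + 1)·e^(-2·u)/4, the numerator is 13·e^(-4)/4 and the denominator is 1/4.
This evaluates to P = 0.2381.

P ≈ 0.238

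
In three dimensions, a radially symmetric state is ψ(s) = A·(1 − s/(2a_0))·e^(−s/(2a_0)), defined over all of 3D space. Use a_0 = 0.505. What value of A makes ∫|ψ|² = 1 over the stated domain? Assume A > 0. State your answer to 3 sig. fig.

A ≈ 0.556

We need A² ∫|f|² 4πs² ds = 1, taking the integral from 0 to ∞.
In 3D with spherical symmetry the volume element is 4πs² ds.
Recall ∫₀^∞ s^m e^(−s/β) ds = m!·β^(m+1), carrying out the integral gives A² · 8·π·a_0^3.
Substituting a_0 = 0.505 gives A² = 0.3089, so A = 0.5558.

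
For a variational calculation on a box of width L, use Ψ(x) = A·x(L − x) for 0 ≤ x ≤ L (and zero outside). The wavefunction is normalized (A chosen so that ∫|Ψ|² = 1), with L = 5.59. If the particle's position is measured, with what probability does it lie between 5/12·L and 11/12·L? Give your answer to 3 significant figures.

P ≈ 0.648

P = ∫_{5/12·L}^{11/12·L} |Ψ(x)|² dx.
The normalization integral ∫|Ψ|²dx over the whole domain equals L^5/30·A², and A² cancels in the ratio.
Substituting u = x/L, A² and the length scale cancel in the ratio: P = ∫_{5/12}^{11/12} u^2·(1 - u)^2 du / ∫_{0}^{1} u^2·(1 - u)^2 du.
An antiderivative of u^2·(1 - u)^2 is u^3·(6·u^2 - 15·u + 10)/30; evaluating from 5/12 to 11/12 gives ≈ 0.021610, while the full integral is 1/30.
Evaluating gives P = 4481/6912.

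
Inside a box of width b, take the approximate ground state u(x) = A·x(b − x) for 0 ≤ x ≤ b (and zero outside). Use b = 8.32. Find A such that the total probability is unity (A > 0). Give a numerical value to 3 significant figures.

A ≈ 0.0274

We need A² ∫|f|² dx = 1, taking the integral from 0 to b.
Expanding the polynomial and integrating term by term, carrying out the integral gives A² · b^5/30.
Hence A² = 1/[b^5/30].
Substituting b = 8.32 gives A² = 0.0007525, so A = 0.02743.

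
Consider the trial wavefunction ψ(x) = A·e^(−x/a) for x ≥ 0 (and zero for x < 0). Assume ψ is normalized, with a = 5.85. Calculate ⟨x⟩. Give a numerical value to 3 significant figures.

⟨x⟩ ≈ 2.93

⟨x⟩ = ∫ x |ψ|² dx over the full domain.
The ratio of the moment integral to the normalization integral gives ⟨x⟩ = a/2.
Putting a = 5.85 gives 2.925.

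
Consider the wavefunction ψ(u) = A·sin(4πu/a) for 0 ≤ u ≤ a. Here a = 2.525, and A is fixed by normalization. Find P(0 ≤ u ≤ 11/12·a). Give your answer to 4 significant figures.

P = ∫_{0}^{11/12·a} |ψ(u)|² du.
The normalization integral ∫|ψ|²du over the whole domain equals a/2·A², and A² cancels in the ratio.
Substituting t = u/a, A² and the length scale cancel in the ratio: P = ∫_{0}^{11/12} sin(4·π·t)^2 dt / ∫_{0}^{1} sin(4·π·t)^2 dt.
Using ∫ sin(4·π·t)^2 dt = t/2 - sin(4·π·t)·cos(4·π·t)/(8·π), the numerator is √(3)/(32·π) + 11/24 and the denominator is 1/2.
Taking the ratio, P = √(3)/(16·π) + 11/12.

P ≈ 0.9511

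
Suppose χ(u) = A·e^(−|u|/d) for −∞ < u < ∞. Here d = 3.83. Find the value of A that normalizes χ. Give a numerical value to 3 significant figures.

The normalization condition is ∫|χ|² du = 1 from −∞ to ∞.
With ∫₀^∞ u^0 e^(−αu) du = 0!/α^1, with χ = A·e^(−|u|/d), the integral evaluates to A²·[d].
Setting this equal to 1 gives A² = 1/(d).
Substituting d = 3.83 gives A² = 0.2611, so A = 0.5110.

A ≈ 0.511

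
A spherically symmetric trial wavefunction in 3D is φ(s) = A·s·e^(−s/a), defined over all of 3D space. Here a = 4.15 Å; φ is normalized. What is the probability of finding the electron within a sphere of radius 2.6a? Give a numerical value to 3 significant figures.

P ≈ 0.594

P = ∫ |φ|² 4πs² ds over s ≤ 2.6a.
A² is fixed by ∫₀^∞ 4πs²|φ|² ds = 1, i.e. A² = (3·π·a^5)^(−1).
Substituting u = s/a, A², 4π and the length scale all cancel in the ratio: P = ∫_{0}^{2.6} u^4·e^(-2·u) du / ∫_{0}^{∞} u^4·e^(-2·u) du.
With ∫ u^4·e^(-2·u) du = -(u^4/2 + u^3 + 3·u^2/2 + 3·u/2 + 3/4)·e^(-2·u) + C, the region integral is ≈ 0.44540 and the full one is 3/4.
Taking the ratio yields P = 0.5939.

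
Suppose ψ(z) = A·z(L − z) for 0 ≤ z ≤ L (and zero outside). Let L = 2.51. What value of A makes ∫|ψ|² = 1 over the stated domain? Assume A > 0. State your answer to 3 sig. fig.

A ≈ 0.549

Require ∫ |ψ|² dz = 1 over the whole domain.
Expanding the polynomial and integrating term by term, carrying out the integral gives A² · L^5/30.
Plugging in L = 2.51 yields A = 0.5488.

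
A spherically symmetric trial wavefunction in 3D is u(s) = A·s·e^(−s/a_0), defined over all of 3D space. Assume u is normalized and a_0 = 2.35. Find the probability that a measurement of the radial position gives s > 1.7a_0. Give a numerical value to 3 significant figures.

P ≈ 0.744

With dV = 4πs²ds, the probability is ∫|u|² dV over s > 1.7a_0.
Normalization gives A² = 1/(3·π·a_0^5).
Substituting t = s/a_0, A², 4π and the length scale all cancel in the ratio: P = ∫_{1.7}^{∞} t^4·e^(-2·t) dt / ∫_{0}^{∞} t^4·e^(-2·t) dt.
With ∫ t^4·e^(-2·t) dt = -(t^4/2 + t^3 + 3·t^2/2 + 3·t/2 + 3/4)·e^(-2·t) + C, the region integral is ≈ 0.55814 and the full one is 3/4.
The region integral divided by the full integral gives P = 0.7442.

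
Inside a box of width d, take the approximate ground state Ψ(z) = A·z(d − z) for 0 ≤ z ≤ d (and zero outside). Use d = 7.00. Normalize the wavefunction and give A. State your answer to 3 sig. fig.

A ≈ 0.0422

Require ∫ |Ψ|² dz = 1 over the whole domain.
Expanding the polynomial and integrating term by term, ∫|Ψ|² dz = A²·(d^5/30).
Setting this equal to 1 gives A² = 1/(d^5/30).
With d = 7.00: A² = 0.001785 and A = 0.04225.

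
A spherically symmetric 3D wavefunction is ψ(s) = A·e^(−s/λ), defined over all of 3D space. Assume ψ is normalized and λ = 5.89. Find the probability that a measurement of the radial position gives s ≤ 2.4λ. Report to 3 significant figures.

P ≈ 0.857

With dV = 4πs²ds, the probability is ∫|ψ|² dV over s ≤ 2.4λ.
Normalization gives A² = 1/(π·λ^3).
In terms of u = s/λ (A², 4π and the length scale all cancel between numerator and denominator), P = [∫_{0}^{2.4} u^2·e^(-2·u) du] / [∫_{0}^{∞} u^2·e^(-2·u) du].
Using ∫ u^2·e^(-2·u) du = -(2·u^2 + 2·u + 1)·e^(-2·u)/4, the numerator is 1/4 - 433·e^(-24/5)/100 and the denominator is 1/4.
This evaluates to P = 0.8575.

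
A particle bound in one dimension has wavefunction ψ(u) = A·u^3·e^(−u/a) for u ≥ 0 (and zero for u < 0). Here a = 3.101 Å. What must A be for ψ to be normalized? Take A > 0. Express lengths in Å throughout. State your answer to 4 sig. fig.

A ≈ 0.008029 Å^(-7/2)

We need A² ∫|f|² du = 1, taking the integral from 0 to ∞.
Recall ∫₀^∞ u^m e^(−u/β) du = m!·β^(m+1), the integral (without the A² prefactor) comes out to 45·a^7/8.
Setting this equal to 1 gives A² = 1/(45·a^7/8).
Substituting a = 3.101 gives A² = 0.000064471, so A = 0.0080294.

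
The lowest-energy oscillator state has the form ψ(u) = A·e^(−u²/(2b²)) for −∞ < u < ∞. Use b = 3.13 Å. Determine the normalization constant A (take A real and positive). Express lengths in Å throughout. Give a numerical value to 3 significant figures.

Require ∫ |ψ|² du = 1 over the whole domain.
∫|ψ|² du = A²·(√(π)·b).
Setting this equal to 1 gives A² = 1/(√(π)·b).
Plugging in b = 3.13 yields A = 0.4246.

A ≈ 0.425 Å^(-1/2)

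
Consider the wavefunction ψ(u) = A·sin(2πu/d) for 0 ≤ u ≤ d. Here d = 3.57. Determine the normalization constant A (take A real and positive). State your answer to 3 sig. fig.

The normalization condition is ∫|ψ|² du = 1 from 0 to d.
The integral (without the A² prefactor) comes out to d/2.
Hence A² = 1/[d/2].
With d = 3.57: A² = 0.5602 and A = 0.7485.

A ≈ 0.748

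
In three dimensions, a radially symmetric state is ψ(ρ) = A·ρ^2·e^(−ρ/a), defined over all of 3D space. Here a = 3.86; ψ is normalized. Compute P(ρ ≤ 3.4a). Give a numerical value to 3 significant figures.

P ≈ 0.520

P = ∫ |ψ|² 4πρ² dρ over ρ ≤ 3.4a.
The full normalization integral is A²·[45·π·a^7/2] = 1, fixing A².
Let u = ρ/a; then A², 4π and the length scale all cancel, so P = ∫_{0}^{3.4} u^6·e^(-2·u) du ÷ ∫_{0}^{∞} u^6·e^(-2·u) du.
With ∫ u^6·e^(-2·u) du = -(4·u^6 + 12·u^5 + 30·u^4 + 60·u^3 + 90·u^2 + 90·u + 45)·e^(-2·u)/8 + C, the region integral is ≈ 2.9255 and the full one is 45/8.
The region integral divided by the full integral gives P = 0.5201.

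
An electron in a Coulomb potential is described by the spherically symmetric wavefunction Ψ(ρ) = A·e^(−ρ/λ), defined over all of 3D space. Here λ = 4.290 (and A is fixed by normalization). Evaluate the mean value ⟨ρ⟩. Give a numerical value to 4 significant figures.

⟨ρ⟩ ≈ 6.435

The expectation value is the |Ψ|²-weighted average of ρ: ∫ ρ|Ψ|² 4πρ² dρ.
Recall ∫₀^∞ ρ^m e^(−ρ/β) dρ = m!·β^(m+1), evaluating both integrals, ⟨ρ⟩ = 3·λ/2.
Putting λ = 4.290 gives 6.4350.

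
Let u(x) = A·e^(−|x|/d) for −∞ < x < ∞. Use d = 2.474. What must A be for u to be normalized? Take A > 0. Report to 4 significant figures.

The normalization condition is ∫|u|² dx = 1 from −∞ to ∞.
Carrying out the integral gives A² · d.
Setting this equal to 1 gives A² = 1/(d).
Plugging in d = 2.474 yields A = 0.63577.

A ≈ 0.6358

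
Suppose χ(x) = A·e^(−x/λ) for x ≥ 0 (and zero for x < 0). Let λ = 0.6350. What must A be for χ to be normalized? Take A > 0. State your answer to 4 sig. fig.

A ≈ 1.775

The normalization condition is ∫|χ|² dx = 1 from 0 to ∞.
With ∫₀^∞ x^0 e^(−αx) dx = 0!/α^1, carrying out the integral gives A² · λ/2.
So A² = (λ/2)^(−1).
Substituting λ = 0.6350 gives A² = 3.1496, so A = 1.7747.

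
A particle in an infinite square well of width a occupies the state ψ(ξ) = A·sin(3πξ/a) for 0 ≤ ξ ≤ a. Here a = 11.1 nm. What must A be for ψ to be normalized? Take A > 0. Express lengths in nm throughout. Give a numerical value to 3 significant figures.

A ≈ 0.424 nm^(-1/2)

The normalization condition is ∫|ψ|² dξ = 1 from 0 to a.
Using sin²θ = (1 − cos 2θ)/2, the integral (without the A² prefactor) comes out to a/2.
So A² = (a/2)^(−1).
With a = 11.1: A² = 0.1802 and A = 0.4245.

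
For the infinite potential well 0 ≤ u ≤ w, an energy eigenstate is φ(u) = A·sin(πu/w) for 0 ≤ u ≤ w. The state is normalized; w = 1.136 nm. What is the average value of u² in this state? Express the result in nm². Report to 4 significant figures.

⟨u²⟩ = ∫ u^2 |φ|² du over the full domain.
Using sin²θ = (1 − cos 2θ)/2, the ratio of the moment integral to the normalization integral gives ⟨u²⟩ = -w^2/(2·π^2) + w^2/3.
With w = 1.136, ⟨u^2⟩ = 0.36479.

⟨u^2⟩ ≈ 0.3648 nm^2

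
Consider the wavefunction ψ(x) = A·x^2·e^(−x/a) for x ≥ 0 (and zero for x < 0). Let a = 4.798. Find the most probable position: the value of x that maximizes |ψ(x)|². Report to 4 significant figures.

The maximum of |ψ(x)|² occurs where its derivative vanishes.
This gives x = 2·a.
With a = 4.798, the most probable position is 9.5960.

x ≈ 9.596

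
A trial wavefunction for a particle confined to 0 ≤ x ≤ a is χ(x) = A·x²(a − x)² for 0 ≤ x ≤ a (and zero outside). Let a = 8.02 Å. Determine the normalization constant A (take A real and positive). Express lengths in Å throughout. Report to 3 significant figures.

We need A² ∫|f|² dx = 1, taking the integral from 0 to a.
∫|χ|² dx = A²·(a^9/630).
Hence A² = 1/[a^9/630].
Plugging in a = 8.02 yields A = 0.002142.

A ≈ 0.00214 Å^(-9/2)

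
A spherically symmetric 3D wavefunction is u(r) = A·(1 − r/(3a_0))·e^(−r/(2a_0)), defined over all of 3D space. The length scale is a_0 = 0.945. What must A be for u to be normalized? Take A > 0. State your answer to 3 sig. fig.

Require ∫ |u|² 4πr² dr = 1 over the whole domain.
Using ∫₀^∞ rⁿ e^(−αr) dr = n!/αⁿ⁺¹, carrying out the integral gives A² · 8·π·a_0^3/3.
Hence A² = 1/[8·π·a_0^3/3].
With a_0 = 0.945: A² = 0.1414 and A = 0.3761.

A ≈ 0.376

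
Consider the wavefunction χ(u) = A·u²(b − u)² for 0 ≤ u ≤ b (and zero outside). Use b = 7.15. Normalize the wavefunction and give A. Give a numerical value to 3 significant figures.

A ≈ 0.00359

The normalization condition is ∫|χ|² du = 1 from 0 to b.
∫|χ|² du = A²·(b^9/630).
So A² = (b^9/630)^(−1).
With b = 7.15: A² = 0.00001290 and A = 0.003592.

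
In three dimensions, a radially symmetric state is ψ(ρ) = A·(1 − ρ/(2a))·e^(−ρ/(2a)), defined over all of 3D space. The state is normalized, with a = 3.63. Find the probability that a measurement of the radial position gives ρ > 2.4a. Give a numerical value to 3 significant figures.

Integrate the radial probability density 4πρ²|ψ|² over ρ > 2.4a.
The full normalization integral is A²·[8·π·a^3] = 1, fixing A².
In terms of u = ρ/a (A², 4π and the length scale all cancel between numerator and denominator), P = [∫_{2.4}^{∞} u^2·(1 - u/2)^2·e^(-u) du] / [∫_{0}^{∞} u^2·(1 - u/2)^2·e^(-u) du].
With ∫ u^2·(1 - u/2)^2·e^(-u) du = -(u^4/4 + u^2 + 2·u + 2)·e^(-u) + C, the region integral is ≈ 1.8919 and the full one is 2.
Taking the ratio yields P = 0.9459.

P ≈ 0.946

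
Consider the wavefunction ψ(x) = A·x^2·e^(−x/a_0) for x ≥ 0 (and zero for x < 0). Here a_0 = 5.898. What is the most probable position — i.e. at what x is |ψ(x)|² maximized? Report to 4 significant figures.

x ≈ 11.80

Set d/dx [|ψ(x)|²] = 0 and solve for x > 0.
Solving yields x = 2·a_0.
With a_0 = 5.898, the most probable position is 11.796.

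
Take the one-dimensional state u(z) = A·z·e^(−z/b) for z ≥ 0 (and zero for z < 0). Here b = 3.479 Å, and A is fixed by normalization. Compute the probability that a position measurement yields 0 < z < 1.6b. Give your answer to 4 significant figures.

The probability is P = ∫ |u|² dz over [0, 1.6b].
With A² fixed by ∫|u|² = 1, i.e. A² = (b^3/4)^(−1), substitute and integrate.
Let t = z/b; then A² and the length scale cancel, so P = ∫_{0}^{1.6} t^2·e^(-2·t) dt ÷ ∫_{0}^{∞} t^2·e^(-2·t) dt.
With ∫ t^2·e^(-2·t) dt = -(2·t^2 + 2·t + 1)·e^(-2·t)/4 + C, the region integral is 1/4 - 233·e^(-16/5)/100 and the full one is 1/4.
Evaluating gives P = 0.62010.

P ≈ 0.6201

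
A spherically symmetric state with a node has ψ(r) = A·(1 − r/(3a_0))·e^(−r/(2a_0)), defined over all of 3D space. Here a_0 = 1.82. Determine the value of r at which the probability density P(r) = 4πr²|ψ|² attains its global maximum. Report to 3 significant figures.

r ≈ 1.82

Set d/dr [P(r) = 4πr²|ψ|²] = 0 and solve for r > 0.
This gives r = a_0.
With a_0 = 1.82, the most probable radial distance is 1.820.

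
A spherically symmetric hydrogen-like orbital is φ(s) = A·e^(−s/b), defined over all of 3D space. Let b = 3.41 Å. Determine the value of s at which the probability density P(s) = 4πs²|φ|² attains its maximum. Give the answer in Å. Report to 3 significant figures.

The maximum of P(s) = 4πs²|φ|² occurs where its derivative vanishes.
Solving yields s = b.
With b = 3.41, the most probable radial distance is 3.410 Å.

s ≈ 3.41 Å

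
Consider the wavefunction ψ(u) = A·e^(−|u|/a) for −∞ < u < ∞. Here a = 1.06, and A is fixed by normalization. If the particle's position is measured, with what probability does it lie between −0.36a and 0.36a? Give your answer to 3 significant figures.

P ≈ 0.513

The probability is P = ∫ |ψ|² du over [−0.36a, 0.36a].
Since A² = 1/(a), this is the region integral divided by the full normalization integral.
Both integrals are even about u = 0, so only the u ≥ 0 halves are needed (the factors of 2 cancel). Let t = u/a; then A² and the length scale cancel, so P = ∫_{0}^{0.36} e^(-2·t) dt ÷ ∫_{0}^{∞} e^(-2·t) dt.
With ∫ e^(-2·t) dt = -e^(-2·t)/2 + C, the region integral is 1/2 - e^(-18/25)/2 and the full one is 1/2.
Evaluating gives P = 0.5132.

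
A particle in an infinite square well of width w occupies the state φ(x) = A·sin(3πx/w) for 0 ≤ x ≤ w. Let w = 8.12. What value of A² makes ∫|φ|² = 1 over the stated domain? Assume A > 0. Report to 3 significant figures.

Normalization requires ∫|φ|² dx = 1, integrated from 0 to w.
The integral (without the A² prefactor) comes out to w/2.
Setting this equal to 1 gives A² = 1/(w/2).
Substituting w = 8.12 gives A² = 0.2463, so A = 0.4963.

A^2 ≈ 0.246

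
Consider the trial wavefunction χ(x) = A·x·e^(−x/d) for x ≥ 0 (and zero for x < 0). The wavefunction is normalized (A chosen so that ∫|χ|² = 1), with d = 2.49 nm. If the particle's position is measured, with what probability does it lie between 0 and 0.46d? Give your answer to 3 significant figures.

P ≈ 0.0662

The probability is P = ∫ |χ|² dx over [0, 0.46d].
Since A² = 1/(d^3/4), this is the region integral divided by the full normalization integral.
Let u = x/d; then A² and the length scale cancel, so P = ∫_{0}^{0.46} u^2·e^(-2·u) du ÷ ∫_{0}^{∞} u^2·e^(-2·u) du.
Using ∫ u^2·e^(-2·u) du = -(2·u^2 + 2·u + 1)·e^(-2·u)/4, the numerator is 1/4 - 2929·e^(-23/25)/5000 and the denominator is 1/4.
Evaluating gives P = 0.06619.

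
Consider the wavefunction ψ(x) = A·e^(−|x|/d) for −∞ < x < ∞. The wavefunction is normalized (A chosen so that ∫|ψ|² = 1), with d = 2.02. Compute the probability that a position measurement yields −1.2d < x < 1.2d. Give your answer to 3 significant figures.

P ≈ 0.909

P = ∫_{−1.2d}^{1.2d} |ψ(x)|² dx.
Since A² = 1/(d), this is the region integral divided by the full normalization integral.
Both integrals are even about x = 0, so only the x ≥ 0 halves are needed (the factors of 2 cancel). Let u = x/d; then A² and the length scale cancel, so P = ∫_{0}^{1.2} e^(-2·u) du ÷ ∫_{0}^{∞} e^(-2·u) du.
An antiderivative of e^(-2·u) is -e^(-2·u)/2; evaluating from 0 to 1.2 gives 1/2 - e^(-12/5)/2, while the full integral is 1/2.
The result is P = 0.9093.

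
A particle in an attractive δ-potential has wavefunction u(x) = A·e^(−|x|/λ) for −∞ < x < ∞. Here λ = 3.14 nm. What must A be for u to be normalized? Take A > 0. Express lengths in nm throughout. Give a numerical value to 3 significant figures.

We need A² ∫|f|² dx = 1, taking the integral from −∞ to ∞.
The integral (without the A² prefactor) comes out to λ.
So A² = (λ)^(−1).
With λ = 3.14: A² = 0.3185 and A = 0.5643.

A ≈ 0.564 nm^(-1/2)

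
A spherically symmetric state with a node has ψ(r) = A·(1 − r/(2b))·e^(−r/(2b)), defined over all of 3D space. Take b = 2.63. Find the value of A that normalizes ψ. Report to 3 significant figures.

A ≈ 0.0468

We need A² ∫|f|² 4πr² dr = 1, taking the integral from 0 to ∞.
With ∫₀^∞ r^4 e^(−αr) dr = 4!/α^5, carrying out the integral gives A² · 8·π·b^3.
So A² = (8·π·b^3)^(−1).
Plugging in b = 2.63 yields A = 0.04677.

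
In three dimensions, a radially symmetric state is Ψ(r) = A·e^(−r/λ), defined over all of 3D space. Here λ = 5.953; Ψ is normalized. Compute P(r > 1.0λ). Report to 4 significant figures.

With dV = 4πr²dr, the probability is ∫|Ψ|² dV over r > 1.0λ.
The full normalization integral is A²·[π·λ^3] = 1, fixing A².
In terms of u = r/λ (A², 4π and the length scale all cancel between numerator and denominator), P = [∫_{1.0}^{∞} u^2·e^(-2·u) du] / [∫_{0}^{∞} u^2·e^(-2·u) du].
With ∫ u^2·e^(-2·u) du = -(2·u^2 + 2·u + 1)·e^(-2·u)/4 + C, the region integral is 5·e^(-2)/4 and the full one is 1/4.
Taking the ratio yields P = 0.67668.

P ≈ 0.6767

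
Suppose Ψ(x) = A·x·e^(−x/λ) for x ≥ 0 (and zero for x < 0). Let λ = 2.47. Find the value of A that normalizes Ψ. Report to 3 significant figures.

A ≈ 0.515

We need A² ∫|f|² dx = 1, taking the integral from 0 to ∞.
Carrying out the integral gives A² · λ^3/4.
Hence A² = 1/[λ^3/4].
Substituting λ = 2.47 gives A² = 0.2654, so A = 0.5152.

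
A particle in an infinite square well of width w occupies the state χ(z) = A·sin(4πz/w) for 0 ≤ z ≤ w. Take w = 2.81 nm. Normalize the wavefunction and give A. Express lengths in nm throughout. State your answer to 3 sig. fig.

A ≈ 0.844 nm^(-1/2)

We need A² ∫|f|² dz = 1, taking the integral from 0 to w.
With ∫₀^w sin²(nπz/w) dz = w/2, the integral (without the A² prefactor) comes out to w/2.
So A² = (w/2)^(−1).
Substituting w = 2.81 gives A² = 0.7117, so A = 0.8436.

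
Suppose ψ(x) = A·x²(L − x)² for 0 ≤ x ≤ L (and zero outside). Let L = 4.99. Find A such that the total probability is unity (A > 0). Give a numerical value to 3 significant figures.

A ≈ 0.0181

Require ∫ |ψ|² dx = 1 over the whole domain.
Expanding the polynomial and integrating term by term, carrying out the integral gives A² · L^9/630.
Setting this equal to 1 gives A² = 1/(L^9/630).
With L = 4.99: A² = 0.0003284 and A = 0.01812.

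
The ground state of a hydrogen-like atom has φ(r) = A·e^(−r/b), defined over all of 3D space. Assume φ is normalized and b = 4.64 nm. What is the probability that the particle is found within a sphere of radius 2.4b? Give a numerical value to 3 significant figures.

P ≈ 0.857

Integrate the radial probability density 4πr²|φ|² over r ≤ 2.4b.
A² is fixed by ∫₀^∞ 4πr²|φ|² dr = 1, i.e. A² = (π·b^3)^(−1).
Substituting u = r/b, A², 4π and the length scale all cancel in the ratio: P = ∫_{0}^{2.4} u^2·e^(-2·u) du / ∫_{0}^{∞} u^2·e^(-2·u) du.
An antiderivative of u^2·e^(-2·u) is -(2·u^2 + 2·u + 1)·e^(-2·u)/4; evaluating from 0 to 2.4 gives 1/4 - 433·e^(-24/5)/100, while the full integral is 1/4.
This evaluates to P = 0.8575.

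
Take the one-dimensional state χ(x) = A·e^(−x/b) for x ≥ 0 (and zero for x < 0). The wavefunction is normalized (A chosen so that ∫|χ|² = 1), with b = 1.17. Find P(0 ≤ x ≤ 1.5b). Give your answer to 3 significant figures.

|χ|² is the probability density, so P = ∫_{0}^{1.5b} |χ|² dx.
With A² fixed by ∫|χ|² = 1, i.e. A² = (b/2)^(−1), substitute and integrate.
Substituting u = x/b, A² and the length scale cancel in the ratio: P = ∫_{0}^{1.5} e^(-2·u) du / ∫_{0}^{∞} e^(-2·u) du.
With ∫ e^(-2·u) du = -e^(-2·u)/2 + C, the region integral is 1/2 - e^(-3)/2 and the full one is 1/2.
Taking the ratio, P = 0.9502.

P ≈ 0.950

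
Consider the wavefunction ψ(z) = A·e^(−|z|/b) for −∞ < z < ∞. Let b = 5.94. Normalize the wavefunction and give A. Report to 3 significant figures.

The normalization condition is ∫|ψ|² dz = 1 from −∞ to ∞.
With ∫₀^∞ z^0 e^(−αz) dz = 0!/α^1, the integral (without the A² prefactor) comes out to b.
Setting this equal to 1 gives A² = 1/(b).
With b = 5.94: A² = 0.1684 and A = 0.4103.

A ≈ 0.410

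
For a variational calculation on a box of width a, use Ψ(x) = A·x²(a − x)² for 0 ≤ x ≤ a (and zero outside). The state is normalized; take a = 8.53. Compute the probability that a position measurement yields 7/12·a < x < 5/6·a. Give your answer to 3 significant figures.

P = ∫_{7/12·a}^{5/6·a} |Ψ(x)|² dx.
Since A² = 1/(a^9/630), this is the region integral divided by the full normalization integral.
In terms of u = x/a (A² and the length scale cancel between numerator and denominator), P = [∫_{7/12}^{5/6} u^4·(1 - u)^4 du] / [∫_{0}^{1} u^4·(1 - u)^4 du].
An antiderivative of u^4·(1 - u)^4 is u^5·(70·u^4 - 315·u^3 + 540·u^2 - 420·u + 126)/630; evaluating from 7/12 to 5/6 gives ≈ 0.00046568, while the full integral is 1/630.
This works out to P = 0.2934.

P ≈ 0.293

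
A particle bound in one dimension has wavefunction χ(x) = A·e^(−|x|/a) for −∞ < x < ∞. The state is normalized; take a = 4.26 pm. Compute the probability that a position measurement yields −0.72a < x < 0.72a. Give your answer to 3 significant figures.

P = ∫_{−0.72a}^{0.72a} |χ(x)|² dx.
The normalization integral ∫|χ|²dx over the whole domain equals a·A², and A² cancels in the ratio.
Both integrals are even about x = 0, so only the x ≥ 0 halves are needed (the factors of 2 cancel). In terms of u = x/a (A² and the length scale cancel between numerator and denominator), P = [∫_{0}^{0.72} e^(-2·u) du] / [∫_{0}^{∞} e^(-2·u) du].
An antiderivative of e^(-2·u) is -e^(-2·u)/2; evaluating from 0 to 0.72 gives 1/2 - e^(-36/25)/2, while the full integral is 1/2.
Evaluating gives P = 0.7631.

P ≈ 0.763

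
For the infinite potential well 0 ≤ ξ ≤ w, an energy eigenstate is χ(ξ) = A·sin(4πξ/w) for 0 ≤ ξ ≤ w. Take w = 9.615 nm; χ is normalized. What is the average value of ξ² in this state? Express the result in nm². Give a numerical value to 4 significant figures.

⟨ξ^2⟩ ≈ 30.52 nm^2

By definition ⟨ξ²⟩ = ∫ ξ^2 |χ(ξ)|² dξ.
Evaluating both integrals, ⟨ξ²⟩ = -w^2/(32·π^2) + w^2/3.
Putting w = 9.615 gives 30.523.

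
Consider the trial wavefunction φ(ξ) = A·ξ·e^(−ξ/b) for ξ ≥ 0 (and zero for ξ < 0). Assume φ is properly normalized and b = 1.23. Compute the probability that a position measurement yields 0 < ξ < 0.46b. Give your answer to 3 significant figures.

|φ|² is the probability density, so P = ∫_{0}^{0.46b} |φ|² dξ.
With A² fixed by ∫|φ|² = 1, i.e. A² = (b^3/4)^(−1), substitute and integrate.
In terms of u = ξ/b (A² and the length scale cancel between numerator and denominator), P = [∫_{0}^{0.46} u^2·e^(-2·u) du] / [∫_{0}^{∞} u^2·e^(-2·u) du].
Using ∫ u^2·e^(-2·u) du = -(2·u^2 + 2·u + 1)·e^(-2·u)/4, the numerator is 1/4 - 2929·e^(-23/25)/5000 and the denominator is 1/4.
This works out to P = 0.06619.

P ≈ 0.0662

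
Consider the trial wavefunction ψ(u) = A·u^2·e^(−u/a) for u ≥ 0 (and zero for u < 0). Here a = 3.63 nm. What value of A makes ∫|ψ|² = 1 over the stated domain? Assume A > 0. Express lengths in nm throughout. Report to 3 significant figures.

Normalization requires ∫|ψ|² du = 1, integrated from 0 to ∞.
With ∫₀^∞ u^4 e^(−αu) du = 4!/α^5, ∫|ψ|² du = A²·(3·a^5/4).
So A² = (3·a^5/4)^(−1).
Plugging in a = 3.63 yields A = 0.04599.

A ≈ 0.0460 nm^(-5/2)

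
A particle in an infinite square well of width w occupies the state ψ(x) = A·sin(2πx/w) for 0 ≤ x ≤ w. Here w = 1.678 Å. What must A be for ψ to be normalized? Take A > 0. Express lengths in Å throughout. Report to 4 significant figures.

A ≈ 1.092 Å^(-1/2)

The normalization condition is ∫|ψ|² dx = 1 from 0 to w.
Using sin²θ = (1 − cos 2θ)/2, carrying out the integral gives A² · w/2.
With w = 1.678: A² = 1.1919 and A = 1.0917.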